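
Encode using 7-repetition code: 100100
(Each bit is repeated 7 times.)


Each bit -> 7 copies

111111100000000000000111111100000000000000


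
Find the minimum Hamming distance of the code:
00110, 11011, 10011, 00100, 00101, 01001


Comparing all pairs, minimum distance: 1
Can detect 0 errors, correct 0 errors

1


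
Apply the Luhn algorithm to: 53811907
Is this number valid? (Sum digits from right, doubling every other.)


Luhn sum = 30
30 mod 10 = 0

Valid (Luhn sum mod 10 = 0)


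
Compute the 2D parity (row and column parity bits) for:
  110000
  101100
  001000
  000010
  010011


Row parities: 01111
Column parities: 000101

Row P: 01111, Col P: 000101, Corner: 0


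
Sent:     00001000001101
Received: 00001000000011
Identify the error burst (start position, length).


XOR: 00000000001110

Burst at position 10, length 3


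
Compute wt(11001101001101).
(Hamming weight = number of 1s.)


Counting 1s in 11001101001101

8


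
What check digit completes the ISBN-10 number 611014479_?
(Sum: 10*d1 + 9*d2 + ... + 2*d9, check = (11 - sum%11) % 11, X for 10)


Weighted sum: 158
158 mod 11 = 4

Check digit: 7


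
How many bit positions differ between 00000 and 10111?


XOR: 10111
Count of 1s: 4

4


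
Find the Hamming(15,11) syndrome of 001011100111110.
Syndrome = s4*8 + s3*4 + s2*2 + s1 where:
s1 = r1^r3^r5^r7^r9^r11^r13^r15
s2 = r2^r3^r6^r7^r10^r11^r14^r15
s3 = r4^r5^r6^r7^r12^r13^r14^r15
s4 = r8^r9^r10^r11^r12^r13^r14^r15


s1=1, s2=0, s3=0, s4=1

Syndrome = 9 (error at position 9)


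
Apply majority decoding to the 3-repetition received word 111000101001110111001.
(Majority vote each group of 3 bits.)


Groups: 111, 000, 101, 001, 110, 111, 001
Majority votes: 1010110

1010110


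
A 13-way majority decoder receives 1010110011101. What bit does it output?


Ones: 8 out of 13
Threshold: 7

1 (8/13 voted 1)


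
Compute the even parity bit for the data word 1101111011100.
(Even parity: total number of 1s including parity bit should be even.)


Number of 1s in data: 9
Parity bit: 1

1


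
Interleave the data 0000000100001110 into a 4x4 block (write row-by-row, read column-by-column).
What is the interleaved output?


Matrix:
  0000
  0001
  0000
  1110
Read columns: 0001000100010100

0001000100010100


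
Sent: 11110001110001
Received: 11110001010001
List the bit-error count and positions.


XOR: 00000000100000

1 error(s) at position(s): 8


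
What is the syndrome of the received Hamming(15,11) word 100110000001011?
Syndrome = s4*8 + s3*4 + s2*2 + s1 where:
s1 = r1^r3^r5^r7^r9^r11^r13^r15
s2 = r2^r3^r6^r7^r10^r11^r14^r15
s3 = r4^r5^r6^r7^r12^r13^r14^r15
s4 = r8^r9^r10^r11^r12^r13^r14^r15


s1=1, s2=0, s3=1, s4=1

Syndrome = 13 (error at position 13)


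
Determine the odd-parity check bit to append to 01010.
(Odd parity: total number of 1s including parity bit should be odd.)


Number of 1s in data: 2
Parity bit: 1

1


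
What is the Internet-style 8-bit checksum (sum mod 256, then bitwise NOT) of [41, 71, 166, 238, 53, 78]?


Sum = 647 mod 256 = 135
Complement = 120

120


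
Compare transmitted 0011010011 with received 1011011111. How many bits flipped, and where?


XOR: 1000001100

3 error(s) at position(s): 0, 6, 7


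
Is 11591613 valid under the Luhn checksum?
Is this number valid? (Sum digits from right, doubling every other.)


Luhn sum = 26
26 mod 10 = 6

Invalid (Luhn sum mod 10 = 6)


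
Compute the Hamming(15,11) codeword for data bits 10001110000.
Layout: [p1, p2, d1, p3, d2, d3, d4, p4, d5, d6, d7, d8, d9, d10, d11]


Parity bits: p1=1, p2=1, p3=0, p4=1

111000011110000


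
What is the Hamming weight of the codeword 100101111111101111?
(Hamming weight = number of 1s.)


Counting 1s in 100101111111101111

14


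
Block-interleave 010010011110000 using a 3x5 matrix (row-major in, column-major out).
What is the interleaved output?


Matrix:
  01001
  00111
  10000
Read columns: 001100010010110

001100010010110


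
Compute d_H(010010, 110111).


XOR: 100101
Count of 1s: 3

3


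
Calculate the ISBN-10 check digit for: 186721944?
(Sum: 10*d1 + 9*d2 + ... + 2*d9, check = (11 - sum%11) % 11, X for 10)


Weighted sum: 252
252 mod 11 = 10

Check digit: 1


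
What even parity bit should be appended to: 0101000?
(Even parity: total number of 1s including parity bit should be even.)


Number of 1s in data: 2
Parity bit: 0

0


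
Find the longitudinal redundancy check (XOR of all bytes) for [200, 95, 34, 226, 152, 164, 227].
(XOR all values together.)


XOR chain: 200 ^ 95 ^ 34 ^ 226 ^ 152 ^ 164 ^ 227 = 136

136


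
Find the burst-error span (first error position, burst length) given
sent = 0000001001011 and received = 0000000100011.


XOR: 0000001101000

Burst at position 6, length 4


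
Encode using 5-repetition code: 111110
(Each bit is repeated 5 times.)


Each bit -> 5 copies

111111111111111111111111100000


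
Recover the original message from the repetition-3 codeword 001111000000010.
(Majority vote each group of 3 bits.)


Groups: 001, 111, 000, 000, 010
Majority votes: 01000

01000


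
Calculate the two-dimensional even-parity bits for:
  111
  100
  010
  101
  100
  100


Row parities: 111011
Column parities: 100

Row P: 111011, Col P: 100, Corner: 1


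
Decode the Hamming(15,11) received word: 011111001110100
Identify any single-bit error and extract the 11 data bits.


Syndrome = 3: error at position 3

Data: 01101110100 (corrected bit 3)


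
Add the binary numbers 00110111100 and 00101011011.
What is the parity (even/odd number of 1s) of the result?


00110111100 = 444
00101011011 = 347
Sum = 791 = 1100010111
1s count = 6

even parity (6 ones in 1100010111)


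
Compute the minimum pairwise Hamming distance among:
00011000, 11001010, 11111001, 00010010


Comparing all pairs, minimum distance: 2
Can detect 1 errors, correct 0 errors

2


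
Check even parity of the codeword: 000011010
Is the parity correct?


Number of 1s: 3

No, parity error (3 ones)


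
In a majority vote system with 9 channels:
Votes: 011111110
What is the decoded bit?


Ones: 7 out of 9
Threshold: 5

1 (7/9 voted 1)


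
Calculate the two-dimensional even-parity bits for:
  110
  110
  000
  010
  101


Row parities: 00010
Column parities: 111

Row P: 00010, Col P: 111, Corner: 1


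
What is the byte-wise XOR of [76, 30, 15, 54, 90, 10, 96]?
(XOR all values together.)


XOR chain: 76 ^ 30 ^ 15 ^ 54 ^ 90 ^ 10 ^ 96 = 91

91


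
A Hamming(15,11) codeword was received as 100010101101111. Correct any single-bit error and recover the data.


Syndrome = 0: no error detected

Data: 01011101111 (no errors)


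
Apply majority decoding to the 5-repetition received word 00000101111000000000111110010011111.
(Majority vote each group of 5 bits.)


Groups: 00000, 10111, 10000, 00000, 11111, 00100, 11111
Majority votes: 0100101

0100101


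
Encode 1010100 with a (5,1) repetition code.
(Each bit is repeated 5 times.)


Each bit -> 5 copies

11111000001111100000111110000000000


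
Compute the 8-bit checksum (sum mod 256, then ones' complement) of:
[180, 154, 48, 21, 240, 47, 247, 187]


Sum = 1124 mod 256 = 100
Complement = 155

155


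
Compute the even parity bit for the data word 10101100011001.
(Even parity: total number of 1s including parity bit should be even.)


Number of 1s in data: 7
Parity bit: 1

1


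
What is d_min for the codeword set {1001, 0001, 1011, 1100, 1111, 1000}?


Comparing all pairs, minimum distance: 1
Can detect 0 errors, correct 0 errors

1


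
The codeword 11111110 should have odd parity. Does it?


Number of 1s: 7

Yes, parity is correct (7 ones)


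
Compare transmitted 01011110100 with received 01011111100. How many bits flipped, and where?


XOR: 00000001000

1 error(s) at position(s): 7


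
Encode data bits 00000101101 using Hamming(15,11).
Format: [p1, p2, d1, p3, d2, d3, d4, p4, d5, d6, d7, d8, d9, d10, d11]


Parity bits: p1=0, p2=0, p3=1, p4=0

000100000101101


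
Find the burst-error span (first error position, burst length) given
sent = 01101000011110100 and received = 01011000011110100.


XOR: 00110000000000000

Burst at position 2, length 2


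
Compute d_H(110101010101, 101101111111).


XOR: 011000101010
Count of 1s: 5

5


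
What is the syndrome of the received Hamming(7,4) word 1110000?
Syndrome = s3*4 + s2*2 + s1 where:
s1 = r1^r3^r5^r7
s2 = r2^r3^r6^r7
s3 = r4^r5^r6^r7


s1=0, s2=0, s3=0

Syndrome = 0 (no error)


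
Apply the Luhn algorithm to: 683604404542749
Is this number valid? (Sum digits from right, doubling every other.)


Luhn sum = 68
68 mod 10 = 8

Invalid (Luhn sum mod 10 = 8)


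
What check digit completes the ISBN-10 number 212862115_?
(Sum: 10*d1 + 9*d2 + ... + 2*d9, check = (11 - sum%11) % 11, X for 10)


Weighted sum: 164
164 mod 11 = 10

Check digit: 1


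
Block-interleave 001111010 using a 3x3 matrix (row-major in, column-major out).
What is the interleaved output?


Matrix:
  001
  111
  010
Read columns: 010011110

010011110


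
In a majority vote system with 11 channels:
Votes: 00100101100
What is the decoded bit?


Ones: 4 out of 11
Threshold: 6

0 (4/11 voted 1)


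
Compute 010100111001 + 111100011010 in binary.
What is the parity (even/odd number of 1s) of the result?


010100111001 = 1337
111100011010 = 3866
Sum = 5203 = 1010001010011
1s count = 6

even parity (6 ones in 1010001010011)


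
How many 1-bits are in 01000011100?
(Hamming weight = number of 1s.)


Counting 1s in 01000011100

4


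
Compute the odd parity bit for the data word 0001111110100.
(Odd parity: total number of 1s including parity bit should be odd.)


Number of 1s in data: 7
Parity bit: 0

0


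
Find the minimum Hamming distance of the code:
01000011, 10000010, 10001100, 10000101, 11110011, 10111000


Comparing all pairs, minimum distance: 2
Can detect 1 errors, correct 0 errors

2


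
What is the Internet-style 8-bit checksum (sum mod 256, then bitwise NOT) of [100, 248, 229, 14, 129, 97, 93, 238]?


Sum = 1148 mod 256 = 124
Complement = 131

131


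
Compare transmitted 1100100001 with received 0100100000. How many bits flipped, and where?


XOR: 1000000001

2 error(s) at position(s): 0, 9


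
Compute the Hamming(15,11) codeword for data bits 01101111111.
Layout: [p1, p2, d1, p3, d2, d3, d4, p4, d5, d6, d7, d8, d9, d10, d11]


Parity bits: p1=1, p2=1, p3=0, p4=1

110011011111111


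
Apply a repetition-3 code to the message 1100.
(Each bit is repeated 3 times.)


Each bit -> 3 copies

111111000000


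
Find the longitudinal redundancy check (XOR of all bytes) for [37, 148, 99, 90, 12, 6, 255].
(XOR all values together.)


XOR chain: 37 ^ 148 ^ 99 ^ 90 ^ 12 ^ 6 ^ 255 = 125

125


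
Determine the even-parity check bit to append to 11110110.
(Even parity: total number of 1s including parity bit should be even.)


Number of 1s in data: 6
Parity bit: 0

0


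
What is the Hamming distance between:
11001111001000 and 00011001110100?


XOR: 11010110111100
Count of 1s: 9

9


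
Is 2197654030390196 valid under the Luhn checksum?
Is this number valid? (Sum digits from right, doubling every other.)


Luhn sum = 74
74 mod 10 = 4

Invalid (Luhn sum mod 10 = 4)


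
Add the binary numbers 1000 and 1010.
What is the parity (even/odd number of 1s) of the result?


1000 = 8
1010 = 10
Sum = 18 = 10010
1s count = 2

even parity (2 ones in 10010)


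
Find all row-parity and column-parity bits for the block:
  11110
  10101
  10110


Row parities: 011
Column parities: 11101

Row P: 011, Col P: 11101, Corner: 0


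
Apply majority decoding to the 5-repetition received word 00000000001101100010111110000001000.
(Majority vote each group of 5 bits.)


Groups: 00000, 00000, 11011, 00010, 11111, 00000, 01000
Majority votes: 0010100

0010100


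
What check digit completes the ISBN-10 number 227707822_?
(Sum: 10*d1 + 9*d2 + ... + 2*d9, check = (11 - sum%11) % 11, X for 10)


Weighted sum: 220
220 mod 11 = 0

Check digit: 0


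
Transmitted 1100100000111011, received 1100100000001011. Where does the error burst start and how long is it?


XOR: 0000000000110000

Burst at position 10, length 2


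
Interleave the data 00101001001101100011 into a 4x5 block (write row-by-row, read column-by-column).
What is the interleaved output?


Matrix:
  00101
  00100
  11011
  00011
Read columns: 00100010110000111011

00100010110000111011


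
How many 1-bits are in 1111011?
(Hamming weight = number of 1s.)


Counting 1s in 1111011

6


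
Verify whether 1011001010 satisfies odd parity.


Number of 1s: 5

Yes, parity is correct (5 ones)


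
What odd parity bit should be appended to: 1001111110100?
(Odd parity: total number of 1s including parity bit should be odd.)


Number of 1s in data: 8
Parity bit: 1

1


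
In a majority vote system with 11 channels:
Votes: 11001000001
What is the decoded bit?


Ones: 4 out of 11
Threshold: 6

0 (4/11 voted 1)


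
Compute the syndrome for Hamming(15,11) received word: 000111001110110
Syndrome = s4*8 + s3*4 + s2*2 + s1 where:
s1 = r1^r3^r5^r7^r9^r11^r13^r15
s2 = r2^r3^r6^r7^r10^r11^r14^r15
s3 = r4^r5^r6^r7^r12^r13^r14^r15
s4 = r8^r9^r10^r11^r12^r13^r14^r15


s1=0, s2=0, s3=1, s4=1

Syndrome = 12 (error at position 12)


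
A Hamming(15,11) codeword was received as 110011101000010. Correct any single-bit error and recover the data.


Syndrome = 0: no error detected

Data: 01111000010 (no errors)


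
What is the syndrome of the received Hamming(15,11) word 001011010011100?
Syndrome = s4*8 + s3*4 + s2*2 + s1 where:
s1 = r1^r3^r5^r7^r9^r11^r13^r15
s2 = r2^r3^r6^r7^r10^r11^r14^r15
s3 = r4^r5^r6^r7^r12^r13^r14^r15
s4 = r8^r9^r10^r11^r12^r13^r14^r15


s1=0, s2=1, s3=0, s4=0

Syndrome = 2 (error at position 2)


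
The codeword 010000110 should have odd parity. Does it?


Number of 1s: 3

Yes, parity is correct (3 ones)


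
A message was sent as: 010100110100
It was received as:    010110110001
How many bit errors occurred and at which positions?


XOR: 000010000101

3 error(s) at position(s): 4, 9, 11


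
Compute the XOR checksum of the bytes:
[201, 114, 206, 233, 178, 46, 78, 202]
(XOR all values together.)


XOR chain: 201 ^ 114 ^ 206 ^ 233 ^ 178 ^ 46 ^ 78 ^ 202 = 132

132


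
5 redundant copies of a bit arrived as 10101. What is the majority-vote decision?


Ones: 3 out of 5
Threshold: 3

1 (3/5 voted 1)


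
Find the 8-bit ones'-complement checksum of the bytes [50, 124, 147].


Sum = 321 mod 256 = 65
Complement = 190

190


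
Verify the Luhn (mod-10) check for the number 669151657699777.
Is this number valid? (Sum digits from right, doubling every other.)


Luhn sum = 81
81 mod 10 = 1

Invalid (Luhn sum mod 10 = 1)


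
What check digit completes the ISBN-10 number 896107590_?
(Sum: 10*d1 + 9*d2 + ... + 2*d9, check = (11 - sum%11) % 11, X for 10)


Weighted sum: 298
298 mod 11 = 1

Check digit: X


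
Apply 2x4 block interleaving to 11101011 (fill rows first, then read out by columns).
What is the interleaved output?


Matrix:
  1110
  1011
Read columns: 11101101

11101101


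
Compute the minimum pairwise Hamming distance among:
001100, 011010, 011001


Comparing all pairs, minimum distance: 2
Can detect 1 errors, correct 0 errors

2


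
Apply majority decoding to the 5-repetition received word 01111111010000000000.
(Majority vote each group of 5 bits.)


Groups: 01111, 11101, 00000, 00000
Majority votes: 1100

1100


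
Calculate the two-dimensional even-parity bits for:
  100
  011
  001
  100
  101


Row parities: 10110
Column parities: 111

Row P: 10110, Col P: 111, Corner: 1


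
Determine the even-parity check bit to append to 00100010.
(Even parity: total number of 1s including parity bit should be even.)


Number of 1s in data: 2
Parity bit: 0

0


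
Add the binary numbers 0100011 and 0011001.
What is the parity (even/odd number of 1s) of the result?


0100011 = 35
0011001 = 25
Sum = 60 = 111100
1s count = 4

even parity (4 ones in 111100)


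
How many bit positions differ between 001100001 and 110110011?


XOR: 111010010
Count of 1s: 5

5


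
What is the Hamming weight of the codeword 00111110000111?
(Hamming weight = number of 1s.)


Counting 1s in 00111110000111

8


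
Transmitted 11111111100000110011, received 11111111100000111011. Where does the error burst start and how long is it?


XOR: 00000000000000001000

Burst at position 16, length 1


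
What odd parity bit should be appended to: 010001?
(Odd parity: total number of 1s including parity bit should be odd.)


Number of 1s in data: 2
Parity bit: 1

1


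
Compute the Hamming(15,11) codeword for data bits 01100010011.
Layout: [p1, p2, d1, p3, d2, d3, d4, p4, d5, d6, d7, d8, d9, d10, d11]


Parity bits: p1=1, p2=0, p3=0, p4=1

100011010010011


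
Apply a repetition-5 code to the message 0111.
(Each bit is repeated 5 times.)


Each bit -> 5 copies

00000111111111111111


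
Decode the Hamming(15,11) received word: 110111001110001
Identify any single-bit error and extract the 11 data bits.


Syndrome = 3: error at position 3

Data: 11101110001 (corrected bit 3)


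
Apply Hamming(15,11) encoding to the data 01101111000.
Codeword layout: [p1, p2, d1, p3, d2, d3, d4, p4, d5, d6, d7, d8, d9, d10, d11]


Parity bits: p1=1, p2=1, p3=1, p4=0

110111001111000


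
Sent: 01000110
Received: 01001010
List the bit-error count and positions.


XOR: 00001100

2 error(s) at position(s): 4, 5


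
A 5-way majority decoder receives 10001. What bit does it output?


Ones: 2 out of 5
Threshold: 3

0 (2/5 voted 1)


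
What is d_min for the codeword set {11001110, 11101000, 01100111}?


Comparing all pairs, minimum distance: 3
Can detect 2 errors, correct 1 errors

3


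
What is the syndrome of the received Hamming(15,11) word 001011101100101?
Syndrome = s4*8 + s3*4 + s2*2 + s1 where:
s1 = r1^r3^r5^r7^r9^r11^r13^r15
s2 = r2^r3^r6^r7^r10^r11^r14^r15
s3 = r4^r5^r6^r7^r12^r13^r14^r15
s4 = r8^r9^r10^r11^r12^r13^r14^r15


s1=0, s2=1, s3=1, s4=0

Syndrome = 6 (error at position 6)


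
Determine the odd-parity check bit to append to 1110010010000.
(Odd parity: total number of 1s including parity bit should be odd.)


Number of 1s in data: 5
Parity bit: 0

0


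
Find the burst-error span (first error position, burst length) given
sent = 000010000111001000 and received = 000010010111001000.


XOR: 000000010000000000

Burst at position 7, length 1


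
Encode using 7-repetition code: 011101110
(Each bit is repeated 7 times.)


Each bit -> 7 copies

000000011111111111111111111100000001111111111111111111110000000


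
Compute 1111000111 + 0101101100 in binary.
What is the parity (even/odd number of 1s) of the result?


1111000111 = 967
0101101100 = 364
Sum = 1331 = 10100110011
1s count = 6

even parity (6 ones in 10100110011)


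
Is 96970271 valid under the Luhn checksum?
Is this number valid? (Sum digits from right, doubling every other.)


Luhn sum = 39
39 mod 10 = 9

Invalid (Luhn sum mod 10 = 9)


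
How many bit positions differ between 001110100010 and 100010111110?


XOR: 101100011100
Count of 1s: 6

6


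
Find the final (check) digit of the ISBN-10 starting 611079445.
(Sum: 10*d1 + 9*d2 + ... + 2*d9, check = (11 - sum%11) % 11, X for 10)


Weighted sum: 202
202 mod 11 = 4

Check digit: 7


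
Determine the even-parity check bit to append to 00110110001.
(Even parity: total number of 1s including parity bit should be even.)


Number of 1s in data: 5
Parity bit: 1

1


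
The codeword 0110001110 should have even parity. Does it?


Number of 1s: 5

No, parity error (5 ones)


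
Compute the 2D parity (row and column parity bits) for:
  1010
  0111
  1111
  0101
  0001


Row parities: 01001
Column parities: 0110

Row P: 01001, Col P: 0110, Corner: 0


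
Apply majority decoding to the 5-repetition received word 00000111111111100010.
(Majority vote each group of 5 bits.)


Groups: 00000, 11111, 11111, 00010
Majority votes: 0110

0110


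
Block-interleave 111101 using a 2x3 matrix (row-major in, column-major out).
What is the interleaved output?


Matrix:
  111
  101
Read columns: 111011

111011


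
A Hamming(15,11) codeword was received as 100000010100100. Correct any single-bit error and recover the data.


Syndrome = 14: error at position 14

Data: 00000100110 (corrected bit 14)


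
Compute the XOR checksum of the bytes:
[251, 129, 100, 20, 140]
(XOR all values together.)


XOR chain: 251 ^ 129 ^ 100 ^ 20 ^ 140 = 134

134


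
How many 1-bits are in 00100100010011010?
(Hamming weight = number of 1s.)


Counting 1s in 00100100010011010

6


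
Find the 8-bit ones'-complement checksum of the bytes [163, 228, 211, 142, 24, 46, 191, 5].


Sum = 1010 mod 256 = 242
Complement = 13

13


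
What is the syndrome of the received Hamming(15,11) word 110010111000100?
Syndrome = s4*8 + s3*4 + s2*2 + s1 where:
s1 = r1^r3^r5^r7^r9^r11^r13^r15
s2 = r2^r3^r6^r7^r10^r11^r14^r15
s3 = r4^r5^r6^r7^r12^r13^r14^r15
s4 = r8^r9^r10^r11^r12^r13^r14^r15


s1=1, s2=0, s3=1, s4=1

Syndrome = 13 (error at position 13)


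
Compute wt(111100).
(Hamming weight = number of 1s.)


Counting 1s in 111100

4


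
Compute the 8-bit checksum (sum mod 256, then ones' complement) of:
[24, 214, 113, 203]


Sum = 554 mod 256 = 42
Complement = 213

213


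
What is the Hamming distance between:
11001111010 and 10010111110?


XOR: 01011000100
Count of 1s: 4

4


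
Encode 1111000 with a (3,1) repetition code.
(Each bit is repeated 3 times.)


Each bit -> 3 copies

111111111111000000000


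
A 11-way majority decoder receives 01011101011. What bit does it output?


Ones: 7 out of 11
Threshold: 6

1 (7/11 voted 1)


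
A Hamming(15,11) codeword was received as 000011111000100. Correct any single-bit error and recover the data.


Syndrome = 8: error at position 8

Data: 01111000100 (corrected bit 8)


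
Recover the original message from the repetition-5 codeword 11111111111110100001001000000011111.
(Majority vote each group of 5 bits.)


Groups: 11111, 11111, 11101, 00001, 00100, 00000, 11111
Majority votes: 1110001

1110001


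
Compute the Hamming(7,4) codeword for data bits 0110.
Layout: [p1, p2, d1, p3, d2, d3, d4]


Parity bits: p1=1, p2=1, p3=0

1100110


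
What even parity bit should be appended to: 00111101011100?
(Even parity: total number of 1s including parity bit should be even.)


Number of 1s in data: 8
Parity bit: 0

0


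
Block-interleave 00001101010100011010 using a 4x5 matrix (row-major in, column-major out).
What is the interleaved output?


Matrix:
  00001
  10101
  01000
  11010
Read columns: 01010011010000011100

01010011010000011100


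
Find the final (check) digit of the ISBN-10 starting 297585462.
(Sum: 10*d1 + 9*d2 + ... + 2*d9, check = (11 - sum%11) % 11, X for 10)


Weighted sum: 303
303 mod 11 = 6

Check digit: 5


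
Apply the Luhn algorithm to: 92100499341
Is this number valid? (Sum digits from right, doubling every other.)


Luhn sum = 52
52 mod 10 = 2

Invalid (Luhn sum mod 10 = 2)


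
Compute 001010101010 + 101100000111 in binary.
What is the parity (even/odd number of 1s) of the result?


001010101010 = 682
101100000111 = 2823
Sum = 3505 = 110110110001
1s count = 7

odd parity (7 ones in 110110110001)


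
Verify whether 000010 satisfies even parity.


Number of 1s: 1

No, parity error (1 ones)


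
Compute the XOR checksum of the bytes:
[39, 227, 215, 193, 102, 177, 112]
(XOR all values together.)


XOR chain: 39 ^ 227 ^ 215 ^ 193 ^ 102 ^ 177 ^ 112 = 117

117


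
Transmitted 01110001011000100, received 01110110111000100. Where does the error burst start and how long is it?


XOR: 00000111100000000

Burst at position 5, length 4


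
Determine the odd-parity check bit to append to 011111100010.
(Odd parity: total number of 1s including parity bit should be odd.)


Number of 1s in data: 7
Parity bit: 0

0


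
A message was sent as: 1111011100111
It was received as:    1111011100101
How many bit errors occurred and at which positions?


XOR: 0000000000010

1 error(s) at position(s): 11


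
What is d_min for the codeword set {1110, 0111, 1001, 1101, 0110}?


Comparing all pairs, minimum distance: 1
Can detect 0 errors, correct 0 errors

1


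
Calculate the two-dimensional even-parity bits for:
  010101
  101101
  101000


Row parities: 100
Column parities: 010000

Row P: 100, Col P: 010000, Corner: 1


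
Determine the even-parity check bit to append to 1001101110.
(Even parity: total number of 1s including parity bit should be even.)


Number of 1s in data: 6
Parity bit: 0

0


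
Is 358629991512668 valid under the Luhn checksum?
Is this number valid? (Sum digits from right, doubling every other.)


Luhn sum = 68
68 mod 10 = 8

Invalid (Luhn sum mod 10 = 8)


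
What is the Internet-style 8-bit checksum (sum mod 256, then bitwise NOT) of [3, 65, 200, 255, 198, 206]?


Sum = 927 mod 256 = 159
Complement = 96

96


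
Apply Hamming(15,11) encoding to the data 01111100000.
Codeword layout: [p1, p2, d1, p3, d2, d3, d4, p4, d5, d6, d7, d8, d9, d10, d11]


Parity bits: p1=1, p2=1, p3=1, p4=0

110111101100000


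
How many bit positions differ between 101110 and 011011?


XOR: 110101
Count of 1s: 4

4


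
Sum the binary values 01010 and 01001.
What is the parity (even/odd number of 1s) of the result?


01010 = 10
01001 = 9
Sum = 19 = 10011
1s count = 3

odd parity (3 ones in 10011)


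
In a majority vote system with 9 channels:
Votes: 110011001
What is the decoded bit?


Ones: 5 out of 9
Threshold: 5

1 (5/9 voted 1)


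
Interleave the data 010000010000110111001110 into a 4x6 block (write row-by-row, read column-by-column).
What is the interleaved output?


Matrix:
  010000
  010000
  110111
  001110
Read columns: 001011100001001100110010

001011100001001100110010


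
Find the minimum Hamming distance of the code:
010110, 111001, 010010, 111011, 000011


Comparing all pairs, minimum distance: 1
Can detect 0 errors, correct 0 errors

1


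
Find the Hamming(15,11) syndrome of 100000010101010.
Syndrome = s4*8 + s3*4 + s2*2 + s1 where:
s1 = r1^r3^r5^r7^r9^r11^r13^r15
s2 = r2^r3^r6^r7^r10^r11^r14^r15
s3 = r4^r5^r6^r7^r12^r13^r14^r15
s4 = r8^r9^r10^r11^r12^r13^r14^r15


s1=1, s2=0, s3=0, s4=0

Syndrome = 1 (error at position 1)


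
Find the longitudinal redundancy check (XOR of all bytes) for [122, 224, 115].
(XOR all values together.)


XOR chain: 122 ^ 224 ^ 115 = 233

233


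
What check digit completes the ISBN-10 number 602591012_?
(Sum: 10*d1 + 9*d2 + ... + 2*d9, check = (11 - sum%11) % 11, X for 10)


Weighted sum: 177
177 mod 11 = 1

Check digit: X


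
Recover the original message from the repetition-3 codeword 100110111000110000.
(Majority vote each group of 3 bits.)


Groups: 100, 110, 111, 000, 110, 000
Majority votes: 011010

011010


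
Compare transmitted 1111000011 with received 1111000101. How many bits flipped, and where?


XOR: 0000000110

2 error(s) at position(s): 7, 8


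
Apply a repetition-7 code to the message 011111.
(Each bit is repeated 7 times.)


Each bit -> 7 copies

000000011111111111111111111111111111111111


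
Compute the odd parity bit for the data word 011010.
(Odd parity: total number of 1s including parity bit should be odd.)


Number of 1s in data: 3
Parity bit: 0

0


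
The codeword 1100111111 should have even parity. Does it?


Number of 1s: 8

Yes, parity is correct (8 ones)


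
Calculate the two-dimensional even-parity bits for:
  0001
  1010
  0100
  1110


Row parities: 1011
Column parities: 0001

Row P: 1011, Col P: 0001, Corner: 1


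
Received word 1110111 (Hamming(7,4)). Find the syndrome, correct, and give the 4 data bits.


Syndrome = 4: error at position 4

Data: 1111 (corrected bit 4)


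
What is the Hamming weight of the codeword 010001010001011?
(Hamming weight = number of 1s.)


Counting 1s in 010001010001011

6


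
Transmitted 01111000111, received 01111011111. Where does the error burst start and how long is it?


XOR: 00000011000

Burst at position 6, length 2


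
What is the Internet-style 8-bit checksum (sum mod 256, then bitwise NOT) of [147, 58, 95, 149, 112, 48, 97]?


Sum = 706 mod 256 = 194
Complement = 61

61


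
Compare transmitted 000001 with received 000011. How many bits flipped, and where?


XOR: 000010

1 error(s) at position(s): 4


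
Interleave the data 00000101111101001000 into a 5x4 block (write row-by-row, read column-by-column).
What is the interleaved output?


Matrix:
  0000
  0101
  1111
  0100
  1000
Read columns: 00101011100010001100

00101011100010001100


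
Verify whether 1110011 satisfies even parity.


Number of 1s: 5

No, parity error (5 ones)


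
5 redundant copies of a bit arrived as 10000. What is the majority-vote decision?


Ones: 1 out of 5
Threshold: 3

0 (1/5 voted 1)


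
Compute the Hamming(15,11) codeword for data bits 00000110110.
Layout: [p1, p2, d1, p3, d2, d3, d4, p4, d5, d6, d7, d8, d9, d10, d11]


Parity bits: p1=0, p2=1, p3=0, p4=0

010000000110110


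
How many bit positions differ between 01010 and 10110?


XOR: 11100
Count of 1s: 3

3


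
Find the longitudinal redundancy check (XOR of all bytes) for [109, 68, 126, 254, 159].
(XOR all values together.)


XOR chain: 109 ^ 68 ^ 126 ^ 254 ^ 159 = 54

54


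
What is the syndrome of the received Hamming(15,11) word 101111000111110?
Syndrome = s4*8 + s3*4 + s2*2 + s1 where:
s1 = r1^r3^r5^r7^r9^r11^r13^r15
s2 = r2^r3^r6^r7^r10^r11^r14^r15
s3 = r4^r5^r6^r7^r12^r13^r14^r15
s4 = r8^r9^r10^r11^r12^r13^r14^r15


s1=1, s2=1, s3=0, s4=1

Syndrome = 11 (error at position 11)


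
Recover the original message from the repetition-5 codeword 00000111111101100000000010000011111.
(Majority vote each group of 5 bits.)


Groups: 00000, 11111, 11011, 00000, 00001, 00000, 11111
Majority votes: 0110001

0110001


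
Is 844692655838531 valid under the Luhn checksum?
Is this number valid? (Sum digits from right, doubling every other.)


Luhn sum = 77
77 mod 10 = 7

Invalid (Luhn sum mod 10 = 7)


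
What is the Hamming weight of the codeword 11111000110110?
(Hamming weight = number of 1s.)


Counting 1s in 11111000110110

9


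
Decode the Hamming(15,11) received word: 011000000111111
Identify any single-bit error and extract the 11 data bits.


Syndrome = 0: no error detected

Data: 10000111111 (no errors)


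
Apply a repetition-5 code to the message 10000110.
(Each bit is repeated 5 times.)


Each bit -> 5 copies

1111100000000000000000000111111111100000


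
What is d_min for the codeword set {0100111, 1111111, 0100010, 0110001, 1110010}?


Comparing all pairs, minimum distance: 2
Can detect 1 errors, correct 0 errors

2


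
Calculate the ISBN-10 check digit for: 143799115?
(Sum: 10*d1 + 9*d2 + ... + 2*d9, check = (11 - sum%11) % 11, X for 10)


Weighted sum: 235
235 mod 11 = 4

Check digit: 7


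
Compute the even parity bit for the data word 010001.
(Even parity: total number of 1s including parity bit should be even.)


Number of 1s in data: 2
Parity bit: 0

0


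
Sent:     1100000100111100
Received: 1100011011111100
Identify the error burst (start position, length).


XOR: 0000011111000000

Burst at position 5, length 5


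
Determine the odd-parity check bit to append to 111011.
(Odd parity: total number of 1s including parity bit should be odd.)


Number of 1s in data: 5
Parity bit: 0

0


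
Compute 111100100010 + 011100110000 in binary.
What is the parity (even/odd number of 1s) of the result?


111100100010 = 3874
011100110000 = 1840
Sum = 5714 = 1011001010010
1s count = 6

even parity (6 ones in 1011001010010)


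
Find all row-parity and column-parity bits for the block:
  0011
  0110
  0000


Row parities: 000
Column parities: 0101

Row P: 000, Col P: 0101, Corner: 0


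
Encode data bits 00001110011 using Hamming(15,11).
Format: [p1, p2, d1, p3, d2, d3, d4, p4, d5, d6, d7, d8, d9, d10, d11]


Parity bits: p1=1, p2=0, p3=0, p4=1

100000011110011


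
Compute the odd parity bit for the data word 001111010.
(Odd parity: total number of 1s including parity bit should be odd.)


Number of 1s in data: 5
Parity bit: 0

0


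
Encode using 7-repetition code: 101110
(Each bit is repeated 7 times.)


Each bit -> 7 copies

111111100000001111111111111111111110000000


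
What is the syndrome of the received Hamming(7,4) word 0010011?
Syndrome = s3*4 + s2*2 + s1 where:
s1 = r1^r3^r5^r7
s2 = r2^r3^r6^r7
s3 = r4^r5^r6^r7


s1=0, s2=1, s3=0

Syndrome = 2 (error at position 2)


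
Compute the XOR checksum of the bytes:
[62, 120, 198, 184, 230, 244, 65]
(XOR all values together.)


XOR chain: 62 ^ 120 ^ 198 ^ 184 ^ 230 ^ 244 ^ 65 = 107

107


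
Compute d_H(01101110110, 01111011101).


XOR: 00010101011
Count of 1s: 5

5


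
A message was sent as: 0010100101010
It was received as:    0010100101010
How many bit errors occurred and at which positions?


XOR: 0000000000000

0 errors (received matches sent)


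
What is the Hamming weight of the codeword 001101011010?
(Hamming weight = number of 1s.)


Counting 1s in 001101011010

6


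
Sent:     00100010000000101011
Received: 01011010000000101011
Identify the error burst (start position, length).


XOR: 01111000000000000000

Burst at position 1, length 4


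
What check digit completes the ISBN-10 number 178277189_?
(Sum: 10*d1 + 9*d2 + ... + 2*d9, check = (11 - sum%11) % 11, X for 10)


Weighted sum: 274
274 mod 11 = 10

Check digit: 1


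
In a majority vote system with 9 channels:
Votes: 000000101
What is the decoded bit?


Ones: 2 out of 9
Threshold: 5

0 (2/9 voted 1)


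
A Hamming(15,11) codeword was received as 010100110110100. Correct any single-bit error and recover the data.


Syndrome = 5: error at position 5

Data: 01010110100 (corrected bit 5)


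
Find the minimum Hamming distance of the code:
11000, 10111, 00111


Comparing all pairs, minimum distance: 1
Can detect 0 errors, correct 0 errors

1


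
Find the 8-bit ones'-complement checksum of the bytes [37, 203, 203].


Sum = 443 mod 256 = 187
Complement = 68

68


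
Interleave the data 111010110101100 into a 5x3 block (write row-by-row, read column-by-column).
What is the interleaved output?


Matrix:
  111
  010
  110
  101
  100
Read columns: 101111110010010

101111110010010


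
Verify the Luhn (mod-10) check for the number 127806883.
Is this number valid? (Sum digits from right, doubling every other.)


Luhn sum = 40
40 mod 10 = 0

Valid (Luhn sum mod 10 = 0)


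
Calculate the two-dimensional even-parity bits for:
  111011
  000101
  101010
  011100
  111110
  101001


Row parities: 101111
Column parities: 011111

Row P: 101111, Col P: 011111, Corner: 1


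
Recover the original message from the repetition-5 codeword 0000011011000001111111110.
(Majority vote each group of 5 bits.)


Groups: 00000, 11011, 00000, 11111, 11110
Majority votes: 01011

01011


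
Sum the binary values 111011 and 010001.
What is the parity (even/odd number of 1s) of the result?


111011 = 59
010001 = 17
Sum = 76 = 1001100
1s count = 3

odd parity (3 ones in 1001100)


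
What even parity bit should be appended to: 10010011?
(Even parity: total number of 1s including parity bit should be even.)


Number of 1s in data: 4
Parity bit: 0

0


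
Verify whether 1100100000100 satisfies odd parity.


Number of 1s: 4

No, parity error (4 ones)


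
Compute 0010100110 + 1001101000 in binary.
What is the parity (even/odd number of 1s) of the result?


0010100110 = 166
1001101000 = 616
Sum = 782 = 1100001110
1s count = 5

odd parity (5 ones in 1100001110)


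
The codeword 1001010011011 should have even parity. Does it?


Number of 1s: 7

No, parity error (7 ones)


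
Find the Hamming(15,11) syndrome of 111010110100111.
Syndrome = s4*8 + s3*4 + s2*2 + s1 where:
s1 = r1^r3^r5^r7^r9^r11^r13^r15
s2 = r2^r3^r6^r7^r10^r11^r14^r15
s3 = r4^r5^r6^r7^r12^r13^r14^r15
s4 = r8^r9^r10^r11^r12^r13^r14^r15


s1=0, s2=0, s3=1, s4=1

Syndrome = 12 (error at position 12)


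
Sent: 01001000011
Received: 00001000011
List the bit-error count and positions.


XOR: 01000000000

1 error(s) at position(s): 1


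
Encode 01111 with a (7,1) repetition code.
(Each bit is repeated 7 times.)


Each bit -> 7 copies

00000001111111111111111111111111111


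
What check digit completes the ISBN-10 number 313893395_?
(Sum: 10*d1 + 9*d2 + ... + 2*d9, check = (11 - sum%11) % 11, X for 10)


Weighted sum: 237
237 mod 11 = 6

Check digit: 5


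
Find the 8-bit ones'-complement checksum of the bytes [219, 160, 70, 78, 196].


Sum = 723 mod 256 = 211
Complement = 44

44


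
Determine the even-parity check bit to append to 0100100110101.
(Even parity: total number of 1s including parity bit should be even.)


Number of 1s in data: 6
Parity bit: 0

0


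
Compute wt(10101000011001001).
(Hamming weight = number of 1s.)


Counting 1s in 10101000011001001

7


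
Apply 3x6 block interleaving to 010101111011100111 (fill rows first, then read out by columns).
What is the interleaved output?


Matrix:
  010101
  111011
  100111
Read columns: 011110010101011111

011110010101011111


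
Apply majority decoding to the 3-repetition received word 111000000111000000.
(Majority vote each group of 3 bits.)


Groups: 111, 000, 000, 111, 000, 000
Majority votes: 100100

100100


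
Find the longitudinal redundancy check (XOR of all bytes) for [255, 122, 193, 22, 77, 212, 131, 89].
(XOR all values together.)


XOR chain: 255 ^ 122 ^ 193 ^ 22 ^ 77 ^ 212 ^ 131 ^ 89 = 17

17


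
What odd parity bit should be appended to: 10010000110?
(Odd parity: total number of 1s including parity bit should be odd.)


Number of 1s in data: 4
Parity bit: 1

1


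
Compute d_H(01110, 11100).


XOR: 10010
Count of 1s: 2

2


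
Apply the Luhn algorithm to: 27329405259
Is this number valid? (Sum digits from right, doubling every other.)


Luhn sum = 44
44 mod 10 = 4

Invalid (Luhn sum mod 10 = 4)


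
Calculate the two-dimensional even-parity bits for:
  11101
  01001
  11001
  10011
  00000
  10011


Row parities: 001101
Column parities: 01101

Row P: 001101, Col P: 01101, Corner: 1


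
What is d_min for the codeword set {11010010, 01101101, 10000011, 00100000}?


Comparing all pairs, minimum distance: 3
Can detect 2 errors, correct 1 errors

3


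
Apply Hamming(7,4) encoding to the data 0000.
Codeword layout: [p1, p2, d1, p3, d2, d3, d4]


Parity bits: p1=0, p2=0, p3=0

0000000


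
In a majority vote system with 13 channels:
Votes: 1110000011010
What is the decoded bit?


Ones: 6 out of 13
Threshold: 7

0 (6/13 voted 1)


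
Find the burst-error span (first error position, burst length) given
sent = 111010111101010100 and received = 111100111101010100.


XOR: 000110000000000000

Burst at position 3, length 2
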